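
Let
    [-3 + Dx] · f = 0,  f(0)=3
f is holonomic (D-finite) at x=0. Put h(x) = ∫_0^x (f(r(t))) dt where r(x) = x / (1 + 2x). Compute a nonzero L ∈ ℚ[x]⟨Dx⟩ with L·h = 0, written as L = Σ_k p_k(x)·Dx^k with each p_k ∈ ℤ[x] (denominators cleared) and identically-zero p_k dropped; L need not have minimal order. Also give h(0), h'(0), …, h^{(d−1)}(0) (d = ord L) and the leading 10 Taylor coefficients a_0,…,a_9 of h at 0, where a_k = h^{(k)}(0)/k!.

L = -3·Dx + (1 + 4·x + 4·x^2)·Dx^2  (order 2).
h: a_k = 0, 3, 9/2, -3/2, -9/8, 153/40, -519/80, 4743/560, -37323/4480, 15139/4480, …
ICs: h(0) = 0, h′(0) = 3.

f: a_k = 3, 9, 27/2, 27/2, 81/8, 243/40, 243/80, 729/560, 2187/4480, 729/4480, …
L₀ from L_f via x↦r, Dx↦r'^{-1}Dx.
h=∫h₀ ⇒ L = L₀·Dx.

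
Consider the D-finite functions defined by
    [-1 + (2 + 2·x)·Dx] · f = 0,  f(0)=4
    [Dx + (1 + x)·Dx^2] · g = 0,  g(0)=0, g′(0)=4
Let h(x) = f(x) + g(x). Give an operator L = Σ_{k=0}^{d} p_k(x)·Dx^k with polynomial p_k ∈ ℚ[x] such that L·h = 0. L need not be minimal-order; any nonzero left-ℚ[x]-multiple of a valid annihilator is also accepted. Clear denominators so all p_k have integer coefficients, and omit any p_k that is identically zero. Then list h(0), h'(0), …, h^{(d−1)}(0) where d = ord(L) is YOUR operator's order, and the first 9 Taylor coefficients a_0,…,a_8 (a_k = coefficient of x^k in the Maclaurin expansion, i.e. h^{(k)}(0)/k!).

L = Dx + (5 + 5·x)·Dx^2 + (2 + 4·x + 2·x^2)·Dx^3  (order 3).
h: a_k = 4, 6, -5/2, 19/12, -37/32, 291/320, -575/768, 2279/3584, -4525/8192, …
ICs: h(0) = 4, h′(0) = 6, h′′(0) = -5.

f: a_k = 4, 2, -1/2, 1/4, -5/32, 7/64, -21/256, 33/512, -429/8192, …
g: a_k = 0, 4, -2, 4/3, -1, 4/5, -2/3, 4/7, -1/2, …
f+g: L₀ = lclm(L_f,L_g), ord ≤ 1+2.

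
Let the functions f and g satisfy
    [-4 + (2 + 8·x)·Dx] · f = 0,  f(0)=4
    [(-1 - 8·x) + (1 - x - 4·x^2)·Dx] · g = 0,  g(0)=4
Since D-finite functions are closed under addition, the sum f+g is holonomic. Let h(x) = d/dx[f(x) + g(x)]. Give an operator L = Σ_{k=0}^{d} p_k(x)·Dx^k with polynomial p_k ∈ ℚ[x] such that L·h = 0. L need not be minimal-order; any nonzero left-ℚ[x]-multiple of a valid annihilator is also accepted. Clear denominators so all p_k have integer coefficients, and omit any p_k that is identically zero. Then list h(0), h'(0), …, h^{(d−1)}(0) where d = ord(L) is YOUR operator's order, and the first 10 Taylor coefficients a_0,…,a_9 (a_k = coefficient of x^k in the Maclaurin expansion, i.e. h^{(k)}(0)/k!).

f: a_k = 4, 8, -8, 16, -40, 112, -336, 1056, -3432, 11440, …
g: a_k = 4, 4, 20, 36, 116, 260, 724, 1764, 4660, 11716, …
h₀=f+g: left-lcm gives L₀, ord ≤ 2.
Differentiate: ansatz ord ≤ ord L₀ ⇒ L.
L = (-114 - 780·x - 2688·x^2 - 2688·x^3 - 3840·x^4) + (-21 - 420·x - 2778·x^2 - 7200·x^3 - 10272·x^4 - 11520·x^5)·Dx + (6 + 57·x + 153·x^2 + 4·x^3 - 816·x^4 - 2624·x^5 - 2560·x^6)·Dx^2  (order 2).
h: a_k = 12, 24, 156, 304, 1860, 2328, 19740, 9824, 208404, -85400, …
ICs: h(0) = 12, h′(0) = 24.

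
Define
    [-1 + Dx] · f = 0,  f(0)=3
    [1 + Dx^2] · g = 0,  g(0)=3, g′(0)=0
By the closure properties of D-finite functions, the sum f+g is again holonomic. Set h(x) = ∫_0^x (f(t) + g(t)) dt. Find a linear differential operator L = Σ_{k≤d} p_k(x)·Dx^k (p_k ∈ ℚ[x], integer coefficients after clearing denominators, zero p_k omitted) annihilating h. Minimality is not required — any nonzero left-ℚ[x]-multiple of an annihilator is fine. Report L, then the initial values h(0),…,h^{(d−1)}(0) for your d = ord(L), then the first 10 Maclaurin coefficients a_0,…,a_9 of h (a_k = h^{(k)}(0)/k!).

L = -Dx + Dx^2 - Dx^3 + Dx^4  (order 4).
h: a_k = 0, 6, 3/2, 0, 1/8, 1/20, 1/240, 0, 1/13440, 1/60480, …
ICs: h(0) = 0, h′(0) = 6, h′′(0) = 3, h′′′(0) = 0.

f: a_k = 3, 3, 3/2, 1/2, 1/8, 1/40, 1/240, 1/1680, 1/13440, 1/120960, …
g: a_k = 3, 0, -3/2, 0, 1/8, 0, -1/240, 0, 1/13440, 0, …
Sum ⇒ L₀ = lclm(L_f,L_g) in ℚ(x)⟨Dx⟩.
h=∫₀ˣh₀: take L = L₀·Dx.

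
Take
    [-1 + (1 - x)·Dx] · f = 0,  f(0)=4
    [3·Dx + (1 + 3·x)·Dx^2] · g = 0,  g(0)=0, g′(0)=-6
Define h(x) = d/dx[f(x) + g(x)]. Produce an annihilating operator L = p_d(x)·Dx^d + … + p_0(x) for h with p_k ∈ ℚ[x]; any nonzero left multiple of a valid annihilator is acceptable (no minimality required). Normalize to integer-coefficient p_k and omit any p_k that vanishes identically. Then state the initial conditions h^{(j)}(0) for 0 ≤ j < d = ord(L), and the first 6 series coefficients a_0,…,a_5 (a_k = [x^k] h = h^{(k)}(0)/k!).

f: a_k = 4, 4, 4, 4, 4, 4, …
g: a_k = 0, -6, 9, -18, 81/2, -486/5, …
Weyl lclm of L_f,L_g ⇒ L₀ (ord ≤ 3).
h=h₀': d/dx-closure on L₀ ⇒ L.
L = (54 + 18·x) + (-12 + 72·x + 36·x^2)·Dx + (-5 - 13·x + 9·x^2 + 9·x^3)·Dx^2  (order 2).
h: a_k = -2, 26, -42, 178, -466, 1482, …
ICs: h(0) = -2, h′(0) = 26.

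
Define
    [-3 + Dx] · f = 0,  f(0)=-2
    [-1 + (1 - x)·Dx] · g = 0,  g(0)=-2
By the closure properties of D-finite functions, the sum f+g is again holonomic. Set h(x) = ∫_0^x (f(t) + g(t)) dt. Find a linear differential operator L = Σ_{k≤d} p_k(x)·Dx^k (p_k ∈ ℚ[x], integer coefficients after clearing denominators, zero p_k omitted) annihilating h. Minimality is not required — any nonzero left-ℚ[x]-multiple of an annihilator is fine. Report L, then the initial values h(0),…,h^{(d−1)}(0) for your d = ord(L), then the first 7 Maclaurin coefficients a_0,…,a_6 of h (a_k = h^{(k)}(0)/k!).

f: a_k = -2, -6, -9, -9, -27/4, -81/20, -81/40, …
g: a_k = -2, -2, -2, -2, -2, -2, -2, …
Sum ⇒ L₀ = lclm(L_f,L_g) in ℚ(x)⟨Dx⟩.
h=∫₀ˣh₀: take L = L₀·Dx.
L = (-3 + 9·x)·Dx + (7 - 18·x + 9·x^2)·Dx^2 + (-2 + 5·x - 3·x^2)·Dx^3  (order 3).
h: a_k = 0, -4, -4, -11/3, -11/4, -7/4, -121/120, …
ICs: h(0) = 0, h′(0) = -4, h′′(0) = -8.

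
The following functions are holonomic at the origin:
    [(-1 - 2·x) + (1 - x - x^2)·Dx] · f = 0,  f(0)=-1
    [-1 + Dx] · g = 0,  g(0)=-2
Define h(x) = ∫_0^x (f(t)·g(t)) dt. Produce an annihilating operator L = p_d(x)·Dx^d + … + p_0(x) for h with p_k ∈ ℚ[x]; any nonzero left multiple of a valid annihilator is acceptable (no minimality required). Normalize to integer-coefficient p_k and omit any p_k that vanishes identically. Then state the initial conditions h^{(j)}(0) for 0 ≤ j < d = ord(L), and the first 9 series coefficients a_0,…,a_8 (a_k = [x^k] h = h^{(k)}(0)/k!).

L = (2 + x - x^2)·Dx + (-1 + x + x^2)·Dx^2  (order 2).
h: a_k = 0, 2, 2, 7/3, 17/6, 221/60, 893/180, 17347/2520, 98221/10080, …
ICs: h(0) = 0, h′(0) = 2.

f: a_k = -1, -1, -2, -3, -5, -8, -13, -21, -34, …
g: a_k = -2, -2, -1, -1/3, -1/12, -1/60, -1/360, -1/2520, -1/20160, …
L₀ := L_f ⊗_s L_g (sym. prod.), ord ≤ 1.
Integrate: L := L₀·Dx.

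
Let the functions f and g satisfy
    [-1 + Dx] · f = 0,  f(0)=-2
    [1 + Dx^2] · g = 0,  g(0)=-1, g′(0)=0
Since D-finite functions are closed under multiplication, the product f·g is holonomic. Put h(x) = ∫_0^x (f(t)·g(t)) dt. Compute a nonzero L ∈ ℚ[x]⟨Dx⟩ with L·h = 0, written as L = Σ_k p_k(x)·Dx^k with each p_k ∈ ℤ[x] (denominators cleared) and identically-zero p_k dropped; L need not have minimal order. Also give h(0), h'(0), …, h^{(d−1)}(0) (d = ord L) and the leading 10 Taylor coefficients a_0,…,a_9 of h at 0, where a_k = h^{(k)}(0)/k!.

L = 2·Dx - 2·Dx^2 + Dx^3  (order 3).
h: a_k = 0, 2, 1, 0, -1/6, -1/15, -1/90, 0, 1/2520, 1/11340, …
ICs: h(0) = 0, h′(0) = 2, h′′(0) = 2.

f: a_k = -2, -2, -1, -1/3, -1/12, -1/60, -1/360, -1/2520, -1/20160, -1/181440, …
g: a_k = -1, 0, 1/2, 0, -1/24, 0, 1/720, 0, -1/40320, 0, …
L₀ := L_f ⊗_s L_g (sym. prod.), ord ≤ 2.
h=∫₀ˣh₀: take L = L₀·Dx.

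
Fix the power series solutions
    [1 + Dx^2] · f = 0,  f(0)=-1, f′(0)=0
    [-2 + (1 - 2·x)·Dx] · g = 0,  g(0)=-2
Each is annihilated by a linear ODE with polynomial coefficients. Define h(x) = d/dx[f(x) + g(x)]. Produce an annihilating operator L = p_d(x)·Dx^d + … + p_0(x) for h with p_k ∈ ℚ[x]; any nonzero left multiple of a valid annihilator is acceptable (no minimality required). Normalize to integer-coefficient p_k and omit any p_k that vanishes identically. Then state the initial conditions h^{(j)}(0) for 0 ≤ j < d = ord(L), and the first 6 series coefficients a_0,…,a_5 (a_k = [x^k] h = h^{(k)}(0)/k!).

f: a_k = -1, 0, 1/2, 0, -1/24, 0, …
g: a_k = -2, -4, -8, -16, -32, -64, …
h₀=f+g: left-lcm gives L₀, ord ≤ 3.
Differentiate: ansatz ord ≤ ord L₀ ⇒ L.
L = (196 - 16·x + 16·x^2) + (-25 + 54·x - 12·x^2 + 8·x^3)·Dx + (196 - 16·x + 16·x^2)·Dx^2 + (-25 + 54·x - 12·x^2 + 8·x^3)·Dx^3  (order 3).
h: a_k = -4, -15, -48, -769/6, -320, -92159/120, …
ICs: h(0) = -4, h′(0) = -15, h′′(0) = -96.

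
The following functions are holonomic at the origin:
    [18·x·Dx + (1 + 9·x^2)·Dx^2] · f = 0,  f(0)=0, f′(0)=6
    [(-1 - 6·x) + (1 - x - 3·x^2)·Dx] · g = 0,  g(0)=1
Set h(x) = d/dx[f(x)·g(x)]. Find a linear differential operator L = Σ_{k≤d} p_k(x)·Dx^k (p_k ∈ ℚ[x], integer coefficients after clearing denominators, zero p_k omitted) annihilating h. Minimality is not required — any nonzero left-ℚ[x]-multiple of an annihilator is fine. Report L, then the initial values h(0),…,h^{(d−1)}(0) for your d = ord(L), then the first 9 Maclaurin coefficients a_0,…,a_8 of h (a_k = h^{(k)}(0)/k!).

f: a_k = 0, 6, 0, -18, 0, 486/5, 0, -4374/7, 0, …
g: a_k = 1, 1, 4, 7, 19, 40, 97, 217, 508, …
L₀ := L_f ⊗_s L_g (sym. prod.), ord ≤ 2.
Differentiate: ansatz ord ≤ ord L₀ ⇒ L.
L = (-6 + 1134·x^2 + 1944·x^3 + 8748·x^4) + (6 + 42·x + 54·x^2 + 270·x^3 + 1944·x^4 + 5832·x^5)·Dx + (-1 - 2·x - 30·x^2 + 18·x^3 - 108·x^4 + 324·x^5 + 729·x^6)·Dx^2  (order 2).
h: a_k = 6, 12, 18, 96, 696, 6336/5, 138/5, 178512/35, 1582362/35, …
ICs: h(0) = 6, h′(0) = 12.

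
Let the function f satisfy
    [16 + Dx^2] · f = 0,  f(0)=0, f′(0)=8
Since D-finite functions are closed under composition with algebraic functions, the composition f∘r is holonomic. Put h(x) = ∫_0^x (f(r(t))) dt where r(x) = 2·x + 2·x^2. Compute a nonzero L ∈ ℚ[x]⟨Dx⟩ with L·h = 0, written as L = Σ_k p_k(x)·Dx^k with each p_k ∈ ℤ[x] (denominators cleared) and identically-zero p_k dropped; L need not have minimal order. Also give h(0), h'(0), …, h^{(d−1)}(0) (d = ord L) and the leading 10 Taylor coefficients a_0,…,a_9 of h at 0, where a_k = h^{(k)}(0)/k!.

L = (64 + 384·x + 768·x^2 + 512·x^3)·Dx - 2·Dx^2 + (1 + 2·x)·Dx^3  (order 3).
h: a_k = 0, 0, 8, 16/3, -128/3, -512/5, 256/45, 2560/7, 182272/315, -16384/405, …
ICs: h(0) = 0, h′(0) = 0, h′′(0) = 16.

f: a_k = 0, 8, 0, -64/3, 0, 256/15, 0, -2048/315, 0, 4096/2835, …
Change of var in L_f (x↦r) gives L₀.
∫: right-multiply L₀ by Dx.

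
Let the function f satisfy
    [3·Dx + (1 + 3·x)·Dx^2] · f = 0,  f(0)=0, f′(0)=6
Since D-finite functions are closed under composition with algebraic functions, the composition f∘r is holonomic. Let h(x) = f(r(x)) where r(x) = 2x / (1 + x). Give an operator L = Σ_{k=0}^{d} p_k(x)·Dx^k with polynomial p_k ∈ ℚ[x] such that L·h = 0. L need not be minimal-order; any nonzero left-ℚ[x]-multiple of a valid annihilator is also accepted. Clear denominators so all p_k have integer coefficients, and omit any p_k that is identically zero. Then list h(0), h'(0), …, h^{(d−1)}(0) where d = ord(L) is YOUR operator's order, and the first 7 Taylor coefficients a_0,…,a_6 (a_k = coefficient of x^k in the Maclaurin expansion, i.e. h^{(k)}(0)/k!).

f: a_k = 0, 6, -9, 18, -81/2, 486/5, -243, …
h₀=f(r): pull back L_f along r ⇒ L₀.
L = (8 + 14·x)·Dx + (1 + 8·x + 7·x^2)·Dx^2  (order 2).
h: a_k = 0, 12, -48, 228, -1200, 33612/5, -39216, …
ICs: h(0) = 0, h′(0) = 12.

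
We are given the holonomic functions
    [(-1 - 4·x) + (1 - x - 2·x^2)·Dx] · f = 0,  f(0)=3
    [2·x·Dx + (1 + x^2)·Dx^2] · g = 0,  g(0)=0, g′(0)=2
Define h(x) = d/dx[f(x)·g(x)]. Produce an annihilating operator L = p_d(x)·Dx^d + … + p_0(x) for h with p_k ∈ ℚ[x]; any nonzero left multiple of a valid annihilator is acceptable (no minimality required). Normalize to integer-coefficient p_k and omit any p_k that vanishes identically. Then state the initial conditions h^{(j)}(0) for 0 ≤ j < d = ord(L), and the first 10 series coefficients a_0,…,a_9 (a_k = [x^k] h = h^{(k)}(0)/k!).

f: a_k = 3, 3, 9, 15, 33, 63, 129, 255, 513, 1023, …
g: a_k = 0, 2, 0, -2/3, 0, 2/5, 0, -2/7, 0, 2/9, …
Product ⇒ symmetric product L₀, ord ≤ 2.
h=h₀': d/dx-closure on L₀ ⇒ L.
L = (18 + 90·x^2 + 48·x^3 + 144·x^4) + (7 + 30·x + 27·x^2 + 82·x^3 + 48·x^4 + 96·x^5)·Dx + (-2 + x - 3·x^2 + 9·x^3 + 11·x^4 + 8·x^5 + 12·x^6)·Dx^2  (order 2).
h: a_k = 6, 12, 48, 112, 306, 3516/5, 8356/5, 26496/7, 299658/35, 398492/21, …
ICs: h(0) = 6, h′(0) = 12.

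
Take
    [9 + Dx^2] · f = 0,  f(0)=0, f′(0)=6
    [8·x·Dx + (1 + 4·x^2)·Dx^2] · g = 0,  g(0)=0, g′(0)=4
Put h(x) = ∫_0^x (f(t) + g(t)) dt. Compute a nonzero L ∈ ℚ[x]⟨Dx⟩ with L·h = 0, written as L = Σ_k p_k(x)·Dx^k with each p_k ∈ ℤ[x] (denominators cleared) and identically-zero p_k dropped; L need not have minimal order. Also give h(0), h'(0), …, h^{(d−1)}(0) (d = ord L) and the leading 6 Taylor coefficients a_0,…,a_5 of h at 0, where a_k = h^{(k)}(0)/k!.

L = (-2808·x + 19008·x^3 + 10368·x^5)·Dx^2 + (9 + 1548·x^2 + 7344·x^4 + 5184·x^6)·Dx^3 + (-312·x + 2112·x^3 + 1152·x^5)·Dx^4 + (1 + 172·x^2 + 816·x^4 + 576·x^6)·Dx^5  (order 5).
h: a_k = 0, 0, 5, 0, -43/12, 0, …
ICs: h(0) = 0, h′(0) = 0, h′′(0) = 10, h′′′(0) = 0, h′′′′(0) = -86.

f: a_k = 0, 6, 0, -9, 0, 81/20, …
g: a_k = 0, 4, 0, -16/3, 0, 64/5, …
h₀=f+g: left-lcm gives L₀, ord ≤ 4.
Integrate: L := L₀·Dx.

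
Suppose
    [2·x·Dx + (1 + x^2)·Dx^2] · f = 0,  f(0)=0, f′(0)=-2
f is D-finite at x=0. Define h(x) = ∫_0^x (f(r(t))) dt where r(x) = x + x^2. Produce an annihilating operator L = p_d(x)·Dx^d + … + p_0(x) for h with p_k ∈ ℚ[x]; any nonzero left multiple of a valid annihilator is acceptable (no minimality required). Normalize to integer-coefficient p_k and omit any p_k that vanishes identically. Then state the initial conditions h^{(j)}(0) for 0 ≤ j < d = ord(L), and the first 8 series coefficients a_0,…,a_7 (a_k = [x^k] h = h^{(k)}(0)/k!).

L = (-2 + 2·x + 8·x^2 + 12·x^3 + 6·x^4)·Dx^2 + (1 + 2·x + x^2 + 4·x^3 + 5·x^4 + 2·x^5)·Dx^3  (order 3).
h: a_k = 0, 0, -1, -2/3, 1/6, 2/5, 4/15, -4/21, …
ICs: h(0) = 0, h′(0) = 0, h′′(0) = -2.

f: a_k = 0, -2, 0, 2/3, 0, -2/5, 0, 2/7, …
Substitute x→r, Dx→(1/r')Dx; clear ⇒ L₀.
h=∫₀ˣh₀: take L = L₀·Dx.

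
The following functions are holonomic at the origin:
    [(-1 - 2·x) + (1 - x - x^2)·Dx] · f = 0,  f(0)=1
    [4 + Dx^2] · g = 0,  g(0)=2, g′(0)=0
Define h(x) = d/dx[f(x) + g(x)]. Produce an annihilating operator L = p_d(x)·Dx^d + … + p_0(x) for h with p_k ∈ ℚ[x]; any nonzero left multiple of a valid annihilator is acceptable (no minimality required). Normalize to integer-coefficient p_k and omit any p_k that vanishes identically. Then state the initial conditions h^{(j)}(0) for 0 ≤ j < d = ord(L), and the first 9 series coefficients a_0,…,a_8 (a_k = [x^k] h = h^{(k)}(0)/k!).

L = (272 + 704·x + 880·x^2 + 400·x^3 + 320·x^4 + 144·x^5 + 48·x^6) + (-44 - 52·x + 108·x^2 + 80·x^3 + 40·x^4 + 72·x^5 + 56·x^6 + 16·x^7)·Dx + (68 + 176·x + 220·x^2 + 100·x^3 + 80·x^4 + 36·x^5 + 12·x^6)·Dx^2 + (-11 - 13·x + 27·x^2 + 20·x^3 + 10·x^4 + 18·x^5 + 14·x^6 + 4·x^7)·Dx^3  (order 3).
h: a_k = 1, -4, 9, 76/3, 40, 1154/15, 147, 85712/315, 495, …
ICs: h(0) = 1, h′(0) = -4, h′′(0) = 18.

f: a_k = 1, 1, 2, 3, 5, 8, 13, 21, 34, …
g: a_k = 2, 0, -4, 0, 4/3, 0, -8/45, 0, 4/315, …
Sum ⇒ L₀ = lclm(L_f,L_g) in ℚ(x)⟨Dx⟩.
Derive L from L₀ (diff closure).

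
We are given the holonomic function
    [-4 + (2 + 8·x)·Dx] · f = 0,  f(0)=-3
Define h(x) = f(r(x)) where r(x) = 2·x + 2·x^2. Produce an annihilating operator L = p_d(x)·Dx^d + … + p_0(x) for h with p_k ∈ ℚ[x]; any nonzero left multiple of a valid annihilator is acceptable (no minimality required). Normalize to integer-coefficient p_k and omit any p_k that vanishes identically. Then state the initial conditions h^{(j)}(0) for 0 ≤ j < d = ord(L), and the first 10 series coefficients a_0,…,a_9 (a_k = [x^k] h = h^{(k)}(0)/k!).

f: a_k = -3, -6, 6, -12, 30, -84, 252, -792, 2574, -8580, …
f∘r: x↦r, Dx↦Dx/r' in L_f ⇒ L₀.
L = (-4 - 8·x) + (1 + 8·x + 8·x^2)·Dx  (order 1).
h: a_k = -3, -12, 12, -48, 216, -1056, 5472, -29568, 164832, -941184, …
ICs: h(0) = -3.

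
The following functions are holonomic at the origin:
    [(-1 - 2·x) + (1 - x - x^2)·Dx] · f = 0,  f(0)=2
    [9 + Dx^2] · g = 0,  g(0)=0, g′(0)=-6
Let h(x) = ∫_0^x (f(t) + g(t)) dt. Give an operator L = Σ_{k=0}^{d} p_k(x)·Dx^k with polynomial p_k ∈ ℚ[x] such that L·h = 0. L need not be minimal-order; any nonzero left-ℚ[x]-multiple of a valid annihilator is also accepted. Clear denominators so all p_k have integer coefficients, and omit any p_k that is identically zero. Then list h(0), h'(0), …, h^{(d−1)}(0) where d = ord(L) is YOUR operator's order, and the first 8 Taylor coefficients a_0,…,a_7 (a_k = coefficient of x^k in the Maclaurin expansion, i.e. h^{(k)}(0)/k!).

f: a_k = 2, 2, 4, 6, 10, 16, 26, 42, …
g: a_k = 0, -6, 0, 9, 0, -81/20, 0, 243/280, …
L₀ := lclm(L_f,L_g); ord L₀ ≤ 1+2.
∫: right-multiply L₀ by Dx.
L = (243 + 432·x - 81·x^2 + 216·x^3 + 405·x^4 + 162·x^5)·Dx + (-117 + 225·x + 36·x^2 - 297·x^3 + 54·x^4 + 243·x^5 + 81·x^6)·Dx^2 + (27 + 48·x - 9·x^2 + 24·x^3 + 45·x^4 + 18·x^5)·Dx^3 + (-13 + 25·x + 4·x^2 - 33·x^3 + 6·x^4 + 27·x^5 + 9·x^6)·Dx^4  (order 4).
h: a_k = 0, 2, -2, 4/3, 15/4, 2, 239/120, 26/7, …
ICs: h(0) = 0, h′(0) = 2, h′′(0) = -4, h′′′(0) = 8.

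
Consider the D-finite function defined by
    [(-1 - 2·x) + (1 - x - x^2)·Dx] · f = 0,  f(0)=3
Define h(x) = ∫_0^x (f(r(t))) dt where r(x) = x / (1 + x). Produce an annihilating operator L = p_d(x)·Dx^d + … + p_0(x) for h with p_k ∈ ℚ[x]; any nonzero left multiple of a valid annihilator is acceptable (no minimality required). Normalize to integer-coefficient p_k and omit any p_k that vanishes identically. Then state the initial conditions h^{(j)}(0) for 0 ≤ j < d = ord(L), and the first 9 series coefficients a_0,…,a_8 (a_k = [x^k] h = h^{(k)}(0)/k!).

L = (1 + 3·x)·Dx + (-1 - 2·x + x^3)·Dx^2  (order 2).
h: a_k = 0, 3, 3/2, 1, 0, 3/5, -1/2, 6/7, -9/8, …
ICs: h(0) = 0, h′(0) = 3.

f: a_k = 3, 3, 6, 9, 15, 24, 39, 63, 102, …
Substitute x→r, Dx→(1/r')Dx; clear ⇒ L₀.
∫: right-multiply L₀ by Dx.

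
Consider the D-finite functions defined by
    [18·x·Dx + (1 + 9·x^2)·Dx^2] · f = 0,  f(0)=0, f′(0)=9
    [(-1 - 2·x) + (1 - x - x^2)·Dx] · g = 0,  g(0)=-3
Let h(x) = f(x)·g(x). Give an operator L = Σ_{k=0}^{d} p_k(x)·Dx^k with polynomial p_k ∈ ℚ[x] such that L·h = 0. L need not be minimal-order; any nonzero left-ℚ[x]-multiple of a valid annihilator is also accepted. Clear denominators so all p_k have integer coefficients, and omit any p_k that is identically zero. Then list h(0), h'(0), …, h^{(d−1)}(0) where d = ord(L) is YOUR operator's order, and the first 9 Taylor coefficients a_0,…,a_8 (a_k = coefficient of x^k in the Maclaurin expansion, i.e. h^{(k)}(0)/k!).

f: a_k = 0, 9, 0, -27, 0, 729/5, 0, -6561/7, 0, …
g: a_k = -3, -3, -6, -9, -15, -24, -39, -63, -102, …
Sym-product of L_f,L_g gives L₀ (≤ ord 2).
L = (2 + 18·x + 54·x^2) + (2 - 14·x + 36·x^2 + 54·x^3)·Dx + (-1 + x - 8·x^2 + 9·x^3 + 9·x^4)·Dx^2  (order 2).
h: a_k = 0, -27, -27, 27, 0, -2052/5, -2052/5, 69687/35, 55323/35, …
ICs: h(0) = 0, h′(0) = -27.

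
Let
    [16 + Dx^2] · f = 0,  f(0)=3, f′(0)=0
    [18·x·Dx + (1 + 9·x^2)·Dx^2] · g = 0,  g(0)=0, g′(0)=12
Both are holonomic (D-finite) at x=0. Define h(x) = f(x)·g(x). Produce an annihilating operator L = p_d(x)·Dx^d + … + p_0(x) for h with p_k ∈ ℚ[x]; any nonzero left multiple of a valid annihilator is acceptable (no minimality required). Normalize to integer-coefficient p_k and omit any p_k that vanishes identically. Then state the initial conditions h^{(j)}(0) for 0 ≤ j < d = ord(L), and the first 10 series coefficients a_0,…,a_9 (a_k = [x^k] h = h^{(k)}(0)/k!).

f: a_k = 3, 0, -24, 0, 32, 0, -256/15, 0, 512/105, 0, …
g: a_k = 0, 12, 0, -36, 0, 972/5, 0, -8748/7, 0, 8748, …
f·g: L₀ = L_f ⊗_s L_g, ord ≤ 2·2.
L = (20800 + 494784·x^2 + 2923776·x^4 + 11943936·x^6 + 26873856·x^8) + (19584·x + 342144·x^3 + 2239488·x^5 + 6718464·x^7)·Dx + (1700 + 42732·x^2 + 318816·x^4 + 1492992·x^6 + 3359232·x^8)·Dx^2 + (1224·x + 21384·x^3 + 139968·x^5 + 419904·x^7)·Dx^3 + (25 + 738·x^2 + 8505·x^4 + 46656·x^6 + 104976·x^8)·Dx^4  (order 4).
h: a_k = 0, 36, 0, -396, 0, 9156/5, 0, -342004/35, 0, 441916/7, …
ICs: h(0) = 0, h′(0) = 36, h′′(0) = 0, h′′′(0) = -2376.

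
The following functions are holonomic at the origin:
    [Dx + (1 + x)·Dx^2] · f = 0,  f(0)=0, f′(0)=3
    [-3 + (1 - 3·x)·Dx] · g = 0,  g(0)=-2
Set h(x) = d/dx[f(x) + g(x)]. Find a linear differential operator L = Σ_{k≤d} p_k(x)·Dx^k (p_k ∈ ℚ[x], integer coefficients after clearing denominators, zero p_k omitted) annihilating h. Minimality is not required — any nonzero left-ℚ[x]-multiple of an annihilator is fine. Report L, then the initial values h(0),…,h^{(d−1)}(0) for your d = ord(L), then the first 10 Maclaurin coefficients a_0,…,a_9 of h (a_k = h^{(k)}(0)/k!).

L = (-66 - 18·x) + (-52 - 120·x - 36·x^2)·Dx + (7 - 11·x - 27·x^2 - 9·x^3)·Dx^2  (order 2).
h: a_k = -3, -39, -159, -651, -2427, -8751, -30615, -104979, -354291, -1180983, …
ICs: h(0) = -3, h′(0) = -39.

f: a_k = 0, 3, -3/2, 1, -3/4, 3/5, -1/2, 3/7, -3/8, 1/3, …
g: a_k = -2, -6, -18, -54, -162, -486, -1458, -4374, -13122, -39366, …
Sum ⇒ L₀ = lclm(L_f,L_g) in ℚ(x)⟨Dx⟩.
Differentiate: ansatz ord ≤ ord L₀ ⇒ L.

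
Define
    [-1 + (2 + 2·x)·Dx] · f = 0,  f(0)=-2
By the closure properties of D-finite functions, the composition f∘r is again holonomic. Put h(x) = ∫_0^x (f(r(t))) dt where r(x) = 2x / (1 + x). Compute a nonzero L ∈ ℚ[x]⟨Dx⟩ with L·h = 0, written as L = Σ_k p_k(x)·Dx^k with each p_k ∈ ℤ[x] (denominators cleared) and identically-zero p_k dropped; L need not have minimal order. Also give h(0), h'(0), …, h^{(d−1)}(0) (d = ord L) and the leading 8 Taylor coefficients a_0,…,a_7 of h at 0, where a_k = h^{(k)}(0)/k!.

L = -Dx + (1 + 4·x + 3·x^2)·Dx^2  (order 2).
h: a_k = 0, -2, -1, 1, -5/4, 37/20, -25/8, 327/56, …
ICs: h(0) = 0, h′(0) = -2.

f: a_k = -2, -1, 1/4, -1/8, 5/64, -7/128, 21/512, -33/1024, …
h₀=f(r): pull back L_f along r ⇒ L₀.
∫: right-multiply L₀ by Dx.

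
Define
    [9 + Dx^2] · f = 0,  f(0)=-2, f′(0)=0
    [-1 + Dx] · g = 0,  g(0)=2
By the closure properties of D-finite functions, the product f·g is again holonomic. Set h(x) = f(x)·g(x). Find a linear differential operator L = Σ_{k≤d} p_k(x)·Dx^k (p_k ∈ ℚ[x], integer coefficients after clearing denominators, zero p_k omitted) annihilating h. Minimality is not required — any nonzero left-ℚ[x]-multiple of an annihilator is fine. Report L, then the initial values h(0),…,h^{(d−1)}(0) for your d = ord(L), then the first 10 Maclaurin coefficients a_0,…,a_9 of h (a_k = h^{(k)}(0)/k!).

L = 10 - 2·Dx + Dx^2  (order 2).
h: a_k = -4, -4, 16, 52/3, -14/3, -158/15, -88/45, 614/315, 527/630, -481/5670, …
ICs: h(0) = -4, h′(0) = -4.

f: a_k = -2, 0, 9, 0, -27/4, 0, 81/40, 0, -729/2240, 0, …
g: a_k = 2, 2, 1, 1/3, 1/12, 1/60, 1/360, 1/2520, 1/20160, 1/181440, …
f·g: L₀ = L_f ⊗_s L_g, ord ≤ 2·1.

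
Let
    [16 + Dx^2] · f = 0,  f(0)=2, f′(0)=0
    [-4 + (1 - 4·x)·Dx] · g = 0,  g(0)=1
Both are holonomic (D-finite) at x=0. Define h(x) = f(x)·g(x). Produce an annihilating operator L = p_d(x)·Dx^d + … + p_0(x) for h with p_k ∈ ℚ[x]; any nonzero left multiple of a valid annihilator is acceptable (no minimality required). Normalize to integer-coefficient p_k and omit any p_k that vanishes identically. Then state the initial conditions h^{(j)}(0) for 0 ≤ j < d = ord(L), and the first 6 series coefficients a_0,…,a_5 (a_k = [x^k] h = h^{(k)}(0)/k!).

f: a_k = 2, 0, -16, 0, 64/3, 0, …
g: a_k = 1, 4, 16, 64, 256, 1024, …
f·g: L₀ = L_f ⊗_s L_g, ord ≤ 2·1.
L = (-16 + 64·x) + 8·Dx + (-1 + 4·x)·Dx^2  (order 2).
h: a_k = 2, 8, 16, 64, 832/3, 3328/3, …
ICs: h(0) = 2, h′(0) = 8.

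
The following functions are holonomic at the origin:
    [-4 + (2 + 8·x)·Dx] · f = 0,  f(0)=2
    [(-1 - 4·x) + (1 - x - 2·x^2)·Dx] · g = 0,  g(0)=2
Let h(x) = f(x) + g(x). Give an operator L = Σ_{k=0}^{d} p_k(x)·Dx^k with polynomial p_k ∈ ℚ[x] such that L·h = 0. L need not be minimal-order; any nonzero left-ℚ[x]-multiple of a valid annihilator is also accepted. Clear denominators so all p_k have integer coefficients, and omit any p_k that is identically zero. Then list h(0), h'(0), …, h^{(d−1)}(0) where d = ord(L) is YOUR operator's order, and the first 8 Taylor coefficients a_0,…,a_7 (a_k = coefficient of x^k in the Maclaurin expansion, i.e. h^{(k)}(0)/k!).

f: a_k = 2, 4, -4, 8, -20, 56, -168, 528, …
g: a_k = 2, 2, 6, 10, 22, 42, 86, 170, …
Weyl lclm of L_f,L_g ⇒ L₀ (ord ≤ 2).
L = (16 + 84·x + 120·x^2 + 160·x^3) + (-10 - 52·x - 204·x^2 - 400·x^3 - 400·x^4)·Dx + (-1 + 7·x + 56·x^2 + 8·x^3 - 200·x^4 - 160·x^5)·Dx^2  (order 2).
h: a_k = 4, 6, 2, 18, 2, 98, -82, 698, …
ICs: h(0) = 4, h′(0) = 6.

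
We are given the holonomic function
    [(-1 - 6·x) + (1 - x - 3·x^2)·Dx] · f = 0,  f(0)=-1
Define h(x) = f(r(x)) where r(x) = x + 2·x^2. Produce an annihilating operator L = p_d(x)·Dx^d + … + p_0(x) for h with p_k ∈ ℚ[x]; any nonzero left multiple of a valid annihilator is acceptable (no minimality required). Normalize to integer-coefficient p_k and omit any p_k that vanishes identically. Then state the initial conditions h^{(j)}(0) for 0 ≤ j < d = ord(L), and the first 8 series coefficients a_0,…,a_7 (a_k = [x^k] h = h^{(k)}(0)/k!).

L = (1 + 10·x + 36·x^2 + 48·x^3) + (-1 + x + 5·x^2 + 12·x^3 + 12·x^4)·Dx  (order 1).
h: a_k = -1, -1, -6, -23, -77, -276, -1009, -3589, …
ICs: h(0) = -1.

f: a_k = -1, -1, -4, -7, -19, -40, -97, -217, …
h₀=f(r): pull back L_f along r ⇒ L₀.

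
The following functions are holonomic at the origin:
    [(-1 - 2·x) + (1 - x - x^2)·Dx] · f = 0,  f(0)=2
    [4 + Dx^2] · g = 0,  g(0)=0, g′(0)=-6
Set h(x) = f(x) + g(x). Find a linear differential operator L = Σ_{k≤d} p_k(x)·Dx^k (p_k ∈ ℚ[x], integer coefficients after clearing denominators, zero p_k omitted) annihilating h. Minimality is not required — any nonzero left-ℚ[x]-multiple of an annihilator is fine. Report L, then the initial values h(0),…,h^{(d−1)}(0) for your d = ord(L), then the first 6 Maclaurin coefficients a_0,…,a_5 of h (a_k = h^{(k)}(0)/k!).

f: a_k = 2, 2, 4, 6, 10, 16, …
g: a_k = 0, -6, 0, 4, 0, -4/5, …
f+g: L₀ = lclm(L_f,L_g), ord ≤ 1+2.
L = (44 + 96·x + 32·x^2 + 48·x^3 + 40·x^4 + 16·x^5) + (-16 + 20·x + 8·x^2 - 16·x^3 + 12·x^4 + 24·x^5 + 8·x^6)·Dx + (11 + 24·x + 8·x^2 + 12·x^3 + 10·x^4 + 4·x^5)·Dx^2 + (-4 + 5·x + 2·x^2 - 4·x^3 + 3·x^4 + 6·x^5 + 2·x^6)·Dx^3  (order 3).
h: a_k = 2, -4, 4, 10, 10, 76/5, …
ICs: h(0) = 2, h′(0) = -4, h′′(0) = 8.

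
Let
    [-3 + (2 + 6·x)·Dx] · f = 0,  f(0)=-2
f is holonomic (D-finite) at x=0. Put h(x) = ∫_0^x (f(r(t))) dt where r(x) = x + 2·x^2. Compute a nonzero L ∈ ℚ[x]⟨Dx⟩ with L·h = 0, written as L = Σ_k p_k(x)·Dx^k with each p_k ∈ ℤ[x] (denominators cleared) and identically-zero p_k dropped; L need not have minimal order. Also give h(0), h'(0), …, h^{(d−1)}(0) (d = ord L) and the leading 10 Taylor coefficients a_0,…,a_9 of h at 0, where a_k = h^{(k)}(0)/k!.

L = (-3 - 12·x)·Dx + (2 + 6·x + 12·x^2)·Dx^2  (order 2).
h: a_k = 0, -2, -3/2, -5/4, 45/32, -63/64, -135/256, 11205/3584, -41715/8192, 31365/16384, …
ICs: h(0) = 0, h′(0) = -2.

f: a_k = -2, -3, 9/4, -27/8, 405/64, -1701/128, 15309/512, -72171/1024, 2814669/16384, -14073345/32768, …
h₀=f(r): pull back L_f along r ⇒ L₀.
h=∫h₀ ⇒ L = L₀·Dx.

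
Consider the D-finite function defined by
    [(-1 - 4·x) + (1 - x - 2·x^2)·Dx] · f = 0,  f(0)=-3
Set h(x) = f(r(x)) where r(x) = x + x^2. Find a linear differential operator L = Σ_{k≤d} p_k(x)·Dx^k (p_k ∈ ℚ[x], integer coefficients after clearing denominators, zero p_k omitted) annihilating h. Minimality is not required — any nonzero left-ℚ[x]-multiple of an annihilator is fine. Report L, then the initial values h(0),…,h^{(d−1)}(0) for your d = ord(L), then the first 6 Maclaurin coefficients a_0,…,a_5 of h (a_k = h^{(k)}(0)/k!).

L = (1 + 6·x + 12·x^2 + 8·x^3) + (-1 + x + 3·x^2 + 4·x^3 + 2·x^4)·Dx  (order 1).
h: a_k = -3, -3, -12, -33, -87, -240, …
ICs: h(0) = -3.

f: a_k = -3, -3, -9, -15, -33, -63, …
Substitute x→r, Dx→(1/r')Dx; clear ⇒ L₀.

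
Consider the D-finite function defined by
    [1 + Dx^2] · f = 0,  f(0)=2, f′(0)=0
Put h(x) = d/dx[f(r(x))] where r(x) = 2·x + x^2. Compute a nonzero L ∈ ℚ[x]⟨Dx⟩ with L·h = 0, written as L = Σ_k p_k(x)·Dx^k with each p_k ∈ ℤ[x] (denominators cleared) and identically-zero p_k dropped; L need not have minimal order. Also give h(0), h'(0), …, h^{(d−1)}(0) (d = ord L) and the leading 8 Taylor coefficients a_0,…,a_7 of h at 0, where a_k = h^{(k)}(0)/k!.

L = (7 + 16·x + 24·x^2 + 16·x^3 + 4·x^4) + (-3 - 3·x)·Dx + (1 + 2·x + x^2)·Dx^2  (order 2).
h: a_k = 0, -8, -12, 4/3, 40/3, 164/15, 14/15, -1438/315, …
ICs: h(0) = 0, h′(0) = -8.

f: a_k = 2, 0, -1, 0, 1/12, 0, -1/360, 0, …
h₀=f(r): pull back L_f along r ⇒ L₀.
Derive L from L₀ (diff closure).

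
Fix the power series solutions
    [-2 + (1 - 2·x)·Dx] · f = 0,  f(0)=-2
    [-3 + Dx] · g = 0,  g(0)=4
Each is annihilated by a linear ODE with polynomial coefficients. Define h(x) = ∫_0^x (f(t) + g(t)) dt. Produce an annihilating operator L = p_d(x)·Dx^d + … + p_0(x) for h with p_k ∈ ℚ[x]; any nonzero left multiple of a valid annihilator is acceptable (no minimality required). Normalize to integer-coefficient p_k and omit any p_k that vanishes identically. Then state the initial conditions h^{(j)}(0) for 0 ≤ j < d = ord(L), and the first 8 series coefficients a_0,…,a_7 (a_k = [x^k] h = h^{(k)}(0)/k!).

f: a_k = -2, -4, -8, -16, -32, -64, -128, -256, …
g: a_k = 4, 12, 18, 18, 27/2, 81/10, 81/20, 243/140, …
L₀ := lclm(L_f,L_g); ord L₀ ≤ 1+1.
∫: right-multiply L₀ by Dx.
L = (-6 - 36·x)·Dx + (-1 + 36·x - 36·x^2)·Dx^2 + (1 - 8·x + 12·x^2)·Dx^3  (order 3).
h: a_k = 0, 2, 4, 10/3, 1/2, -37/10, -559/60, -2479/140, …
ICs: h(0) = 0, h′(0) = 2, h′′(0) = 8.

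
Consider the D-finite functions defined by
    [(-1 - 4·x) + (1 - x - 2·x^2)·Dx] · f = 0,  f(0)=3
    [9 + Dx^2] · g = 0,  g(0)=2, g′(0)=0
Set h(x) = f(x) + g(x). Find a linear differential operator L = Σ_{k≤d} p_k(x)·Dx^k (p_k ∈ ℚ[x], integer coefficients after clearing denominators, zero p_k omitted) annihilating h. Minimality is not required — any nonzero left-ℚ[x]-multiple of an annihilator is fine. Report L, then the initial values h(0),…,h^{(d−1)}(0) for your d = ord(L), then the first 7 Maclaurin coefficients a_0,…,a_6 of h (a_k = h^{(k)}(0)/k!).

f: a_k = 3, 3, 9, 15, 33, 63, 129, …
g: a_k = 2, 0, -9, 0, 27/4, 0, -81/40, …
Sum ⇒ L₀ = lclm(L_f,L_g) in ℚ(x)⟨Dx⟩.
L = (117 + 486·x + 135·x^2 + 360·x^3 + 540·x^4 + 432·x^5) + (-45 + 63·x + 81·x^2 - 153·x^3 - 18·x^4 + 324·x^5 + 216·x^6)·Dx + (13 + 54·x + 15·x^2 + 40·x^3 + 60·x^4 + 48·x^5)·Dx^2 + (-5 + 7·x + 9·x^2 - 17·x^3 - 2·x^4 + 36·x^5 + 24·x^6)·Dx^3  (order 3).
h: a_k = 5, 3, 0, 15, 159/4, 63, 5079/40, …
ICs: h(0) = 5, h′(0) = 3, h′′(0) = 0.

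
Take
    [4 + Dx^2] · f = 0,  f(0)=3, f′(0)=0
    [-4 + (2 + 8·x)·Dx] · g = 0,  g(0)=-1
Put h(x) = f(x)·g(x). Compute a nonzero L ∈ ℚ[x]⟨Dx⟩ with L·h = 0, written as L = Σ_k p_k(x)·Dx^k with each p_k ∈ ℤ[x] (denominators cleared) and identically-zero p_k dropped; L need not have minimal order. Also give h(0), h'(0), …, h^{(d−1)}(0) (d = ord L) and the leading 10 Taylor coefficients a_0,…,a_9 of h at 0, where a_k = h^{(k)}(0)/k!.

f: a_k = 3, 0, -6, 0, 2, 0, -4/15, 0, 2/105, 0, …
g: a_k = -1, -2, 2, -4, 10, -28, 84, -264, 858, -2860, …
h₀=f·g: eliminate ⇒ L₀, order ≤ 2·1.
L = (16 + 32·x + 64·x^2) + (-4 - 16·x)·Dx + (1 + 8·x + 16·x^2)·Dx^2  (order 2).
h: a_k = -3, -6, 12, 0, 16, -64, 2944/15, -9472/15, 219392/105, -246784/35, …
ICs: h(0) = -3, h′(0) = -6.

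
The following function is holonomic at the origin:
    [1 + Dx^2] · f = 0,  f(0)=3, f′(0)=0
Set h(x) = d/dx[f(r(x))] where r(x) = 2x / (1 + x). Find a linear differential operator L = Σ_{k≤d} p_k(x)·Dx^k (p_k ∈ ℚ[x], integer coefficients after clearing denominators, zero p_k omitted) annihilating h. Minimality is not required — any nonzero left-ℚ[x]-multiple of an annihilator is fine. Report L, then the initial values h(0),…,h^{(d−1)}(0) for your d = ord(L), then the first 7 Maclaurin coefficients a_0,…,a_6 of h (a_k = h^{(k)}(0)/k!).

f: a_k = 3, 0, -3/2, 0, 1/8, 0, -1/240, …
Substitute x→r, Dx→(1/r')Dx; clear ⇒ L₀.
h=h₀': d/dx-closure on L₀ ⇒ L.
L = (10 + 12·x + 6·x^2) + (6 + 18·x + 18·x^2 + 6·x^3)·Dx + (1 + 4·x + 6·x^2 + 4·x^3 + x^4)·Dx^2  (order 2).
h: a_k = 0, -12, 36, -64, 80, -308/5, -84/5, …
ICs: h(0) = 0, h′(0) = -12.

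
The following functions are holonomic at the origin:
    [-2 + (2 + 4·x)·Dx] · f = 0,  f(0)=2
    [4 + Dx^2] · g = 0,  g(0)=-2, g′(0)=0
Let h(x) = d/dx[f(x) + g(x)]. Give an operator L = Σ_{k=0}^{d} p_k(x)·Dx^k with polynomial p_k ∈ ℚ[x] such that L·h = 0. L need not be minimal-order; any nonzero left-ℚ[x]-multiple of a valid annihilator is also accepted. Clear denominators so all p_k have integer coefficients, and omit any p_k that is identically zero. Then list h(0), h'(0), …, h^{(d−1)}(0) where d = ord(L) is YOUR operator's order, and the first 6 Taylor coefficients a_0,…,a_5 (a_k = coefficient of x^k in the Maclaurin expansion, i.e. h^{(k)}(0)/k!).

L = (-76 - 64·x - 64·x^2) + (-28 - 120·x - 192·x^2 - 128·x^3)·Dx + (-19 - 16·x - 16·x^2)·Dx^2 + (-7 - 30·x - 48·x^2 - 32·x^3)·Dx^3  (order 3).
h: a_k = 2, 6, 3, -31/3, 35/4, -881/60, …
ICs: h(0) = 2, h′(0) = 6, h′′(0) = 6.

f: a_k = 2, 2, -1, 1, -5/4, 7/4, …
g: a_k = -2, 0, 4, 0, -4/3, 0, …
Weyl lclm of L_f,L_g ⇒ L₀ (ord ≤ 3).
Derive L from L₀ (diff closure).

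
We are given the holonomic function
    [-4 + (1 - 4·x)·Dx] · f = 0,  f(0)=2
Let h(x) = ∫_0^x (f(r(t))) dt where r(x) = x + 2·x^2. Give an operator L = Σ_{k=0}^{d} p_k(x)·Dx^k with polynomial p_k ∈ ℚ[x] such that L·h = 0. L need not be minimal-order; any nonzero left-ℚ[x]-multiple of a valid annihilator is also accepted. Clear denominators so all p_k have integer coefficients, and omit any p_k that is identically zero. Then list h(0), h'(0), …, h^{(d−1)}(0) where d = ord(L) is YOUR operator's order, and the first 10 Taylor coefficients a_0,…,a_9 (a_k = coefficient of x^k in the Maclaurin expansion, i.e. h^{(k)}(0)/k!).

L = (4 + 16·x)·Dx + (-1 + 4·x + 8·x^2)·Dx^2  (order 2).
h: a_k = 0, 2, 4, 16, 64, 1408/5, 1280, 41984/7, 28672, 139264, …
ICs: h(0) = 0, h′(0) = 2.

f: a_k = 2, 8, 32, 128, 512, 2048, 8192, 32768, 131072, 524288, …
h₀=f(r): pull back L_f along r ⇒ L₀.
∫: right-multiply L₀ by Dx.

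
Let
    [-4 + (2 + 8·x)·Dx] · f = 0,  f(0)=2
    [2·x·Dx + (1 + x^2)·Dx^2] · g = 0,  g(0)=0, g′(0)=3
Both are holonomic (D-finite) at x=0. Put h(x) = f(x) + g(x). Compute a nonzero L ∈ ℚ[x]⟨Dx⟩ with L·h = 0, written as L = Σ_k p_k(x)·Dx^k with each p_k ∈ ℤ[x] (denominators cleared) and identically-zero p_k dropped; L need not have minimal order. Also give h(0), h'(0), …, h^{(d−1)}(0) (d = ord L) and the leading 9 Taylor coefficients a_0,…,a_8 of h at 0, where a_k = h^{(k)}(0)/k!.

L = (-2 - 20·x + 6·x^2 + 12·x^3)·Dx + (-7 - 8·x - 25·x^2 + 24·x^3 + 42·x^4)·Dx^2 + (-1 - 3·x + 6·x^2 + 9·x^3 + 7·x^4 + 12·x^5)·Dx^3  (order 3).
h: a_k = 2, 7, -4, 7, -20, 283/5, -168, 3693/7, -1716, …
ICs: h(0) = 2, h′(0) = 7, h′′(0) = -8.

f: a_k = 2, 4, -4, 8, -20, 56, -168, 528, -1716, …
g: a_k = 0, 3, 0, -1, 0, 3/5, 0, -3/7, 0, …
f+g: L₀ = lclm(L_f,L_g), ord ≤ 1+2.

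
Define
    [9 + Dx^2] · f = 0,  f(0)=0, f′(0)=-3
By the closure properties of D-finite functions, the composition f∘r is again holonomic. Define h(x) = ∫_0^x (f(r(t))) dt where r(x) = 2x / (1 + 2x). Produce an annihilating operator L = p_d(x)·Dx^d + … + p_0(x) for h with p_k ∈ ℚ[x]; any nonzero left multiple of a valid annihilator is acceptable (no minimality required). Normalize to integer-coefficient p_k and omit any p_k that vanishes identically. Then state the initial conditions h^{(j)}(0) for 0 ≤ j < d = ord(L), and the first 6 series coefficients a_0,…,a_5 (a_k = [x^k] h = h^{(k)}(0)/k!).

L = 36·Dx + (4 + 24·x + 48·x^2 + 32·x^3)·Dx^2 + (1 + 8·x + 24·x^2 + 32·x^3 + 16·x^4)·Dx^3  (order 3).
h: a_k = 0, 0, -3, 4, 3, -168/5, …
ICs: h(0) = 0, h′(0) = 0, h′′(0) = -6.

f: a_k = 0, -3, 0, 9/2, 0, -81/40, …
h₀=f(r): pull back L_f along r ⇒ L₀.
∫: right-multiply L₀ by Dx.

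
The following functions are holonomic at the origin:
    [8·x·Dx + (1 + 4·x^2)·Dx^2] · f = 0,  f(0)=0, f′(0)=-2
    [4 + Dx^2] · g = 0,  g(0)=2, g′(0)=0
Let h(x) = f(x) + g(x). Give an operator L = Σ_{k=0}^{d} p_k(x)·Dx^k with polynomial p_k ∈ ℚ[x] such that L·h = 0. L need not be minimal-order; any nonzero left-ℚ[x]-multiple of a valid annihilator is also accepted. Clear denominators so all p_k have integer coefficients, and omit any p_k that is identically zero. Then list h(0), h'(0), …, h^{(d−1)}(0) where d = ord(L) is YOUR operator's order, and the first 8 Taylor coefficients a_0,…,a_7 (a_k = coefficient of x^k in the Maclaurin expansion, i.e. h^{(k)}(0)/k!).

L = (-352·x + 1792·x^3 + 512·x^5)·Dx + (-4 + 112·x^2 + 576·x^4 + 256·x^6)·Dx^2 + (-88·x + 448·x^3 + 128·x^5)·Dx^3 + (-1 + 28·x^2 + 144·x^4 + 64·x^6)·Dx^4  (order 4).
h: a_k = 2, -2, -4, 8/3, 4/3, -32/5, -8/45, 128/7, …
ICs: h(0) = 2, h′(0) = -2, h′′(0) = -8, h′′′(0) = 16.

f: a_k = 0, -2, 0, 8/3, 0, -32/5, 0, 128/7, …
g: a_k = 2, 0, -4, 0, 4/3, 0, -8/45, 0, …
Weyl lclm of L_f,L_g ⇒ L₀ (ord ≤ 4).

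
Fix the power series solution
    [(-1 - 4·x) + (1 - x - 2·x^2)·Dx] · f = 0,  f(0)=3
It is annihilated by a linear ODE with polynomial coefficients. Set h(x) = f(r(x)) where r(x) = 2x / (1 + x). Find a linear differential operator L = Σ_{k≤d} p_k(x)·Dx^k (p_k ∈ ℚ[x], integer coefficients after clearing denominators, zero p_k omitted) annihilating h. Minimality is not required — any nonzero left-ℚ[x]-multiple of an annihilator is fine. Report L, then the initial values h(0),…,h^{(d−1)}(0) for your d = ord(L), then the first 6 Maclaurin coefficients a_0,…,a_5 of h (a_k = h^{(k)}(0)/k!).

L = (2 + 18·x) + (-1 - x + 9·x^2 + 9·x^3)·Dx  (order 1).
h: a_k = 3, 6, 30, 54, 270, 486, …
ICs: h(0) = 3.

f: a_k = 3, 3, 9, 15, 33, 63, …
Change of var in L_f (x↦r) gives L₀.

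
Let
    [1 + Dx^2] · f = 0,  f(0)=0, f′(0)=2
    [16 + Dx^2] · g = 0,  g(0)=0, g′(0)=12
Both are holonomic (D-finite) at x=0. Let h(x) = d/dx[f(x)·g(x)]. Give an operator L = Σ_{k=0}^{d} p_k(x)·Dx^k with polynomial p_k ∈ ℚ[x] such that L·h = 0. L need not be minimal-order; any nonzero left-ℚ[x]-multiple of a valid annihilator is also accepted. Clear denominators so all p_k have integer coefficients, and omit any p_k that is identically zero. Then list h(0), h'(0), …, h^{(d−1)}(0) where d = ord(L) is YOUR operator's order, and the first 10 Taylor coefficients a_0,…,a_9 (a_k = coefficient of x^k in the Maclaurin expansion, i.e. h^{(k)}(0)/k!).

L = 225 + 34·Dx^2 + Dx^4  (order 4).
h: a_k = 0, 48, 0, -272, 0, 1862/5, 0, -24004/105, 0, 606661/7560, …
ICs: h(0) = 0, h′(0) = 48, h′′(0) = 0, h′′′(0) = -1632.

f: a_k = 0, 2, 0, -1/3, 0, 1/60, 0, -1/2520, 0, 1/181440, …
g: a_k = 0, 12, 0, -32, 0, 128/5, 0, -1024/105, 0, 2048/945, …
h₀=f·g: eliminate ⇒ L₀, order ≤ 2·2.
h=h₀': d/dx-closure on L₀ ⇒ L.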